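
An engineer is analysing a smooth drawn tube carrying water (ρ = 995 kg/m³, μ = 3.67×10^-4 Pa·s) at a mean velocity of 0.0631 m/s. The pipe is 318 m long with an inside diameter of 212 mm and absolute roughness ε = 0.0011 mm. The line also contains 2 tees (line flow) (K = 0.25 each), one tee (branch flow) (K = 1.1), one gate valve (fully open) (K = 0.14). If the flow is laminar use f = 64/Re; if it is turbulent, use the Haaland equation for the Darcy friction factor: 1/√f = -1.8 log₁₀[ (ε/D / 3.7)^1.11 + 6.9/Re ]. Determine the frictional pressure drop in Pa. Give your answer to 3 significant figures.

Reynolds number Re = ρVD/μ = 995 · 0.0631 · 0.212 / 0.000367 = 3.627e+04.
Re > 4000 → turbulent. Relative roughness ε/D = 1.1e-06/0.212 = 5.19e-06. Haaland: 1/√f = -1.8 log₁₀[(5.19e-06/3.7)^1.11 + 6.9/3.627e+04] = -1.8 log₁₀[3.18e-07 + 0.00019] = 6.696, so f = 0.0223.
Total minor-loss coefficient ΣK = 2·0.25 + 1·1.1 + 1·0.14 = 1.74.
ΔP = [f·L/D + ΣK]·(ρV²/2) = [0.0223·318/0.212 + 1.74]·(995·0.0631²/2) = [33.46 + 1.74]·1.981 = 69.72 Pa.

ΔP ≈ 69.7 Pa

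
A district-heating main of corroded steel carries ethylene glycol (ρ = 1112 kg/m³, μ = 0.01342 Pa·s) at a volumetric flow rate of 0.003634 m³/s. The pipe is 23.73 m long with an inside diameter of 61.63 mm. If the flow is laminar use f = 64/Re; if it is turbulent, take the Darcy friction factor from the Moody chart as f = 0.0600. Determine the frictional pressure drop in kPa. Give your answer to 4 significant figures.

ΔP ≈ 19.06 kPa

Cross-sectional area A = πD²/4 = π(0.06163)²/4 = 0.002983 m²; mean velocity V = Q/A = 0.003634/0.002983 = 1.218 m/s.
Reynolds number Re = ρVD/μ = 1112 · 1.218 · 0.06163 / 0.0134 = 6221.
Re > 4000 → turbulent; use the Moody-chart value f = 0.0600.
Darcy-Weisbach: ΔP = f(L/D)(ρV²/2) = 0.06·(23.73/0.06163)·(1112·1.218²/2) = 0.06·385·825.1 = 1.906e+04 Pa.
ΔP = 1.906e+04 Pa = 19.06 kPa.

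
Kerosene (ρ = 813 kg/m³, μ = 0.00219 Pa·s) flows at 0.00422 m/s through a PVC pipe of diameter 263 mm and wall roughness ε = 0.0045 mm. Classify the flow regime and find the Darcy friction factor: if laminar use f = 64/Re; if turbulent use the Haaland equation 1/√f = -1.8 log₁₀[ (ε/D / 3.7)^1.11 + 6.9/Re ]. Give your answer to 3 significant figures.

Re = ρVD/μ = 813·0.00422·0.263/0.00219 = 412.
Re < 2300 → laminar, so f = 64/Re = 0.1553 (roughness is irrelevant in laminar flow).

f ≈ 0.155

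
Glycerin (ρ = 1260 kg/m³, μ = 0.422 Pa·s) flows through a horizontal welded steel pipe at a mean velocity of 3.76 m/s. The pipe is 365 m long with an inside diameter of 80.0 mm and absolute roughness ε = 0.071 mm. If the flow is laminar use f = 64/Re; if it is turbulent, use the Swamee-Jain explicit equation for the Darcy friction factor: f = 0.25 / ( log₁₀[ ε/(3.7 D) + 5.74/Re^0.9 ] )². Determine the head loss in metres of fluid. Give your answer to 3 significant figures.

h_f ≈ 234 m

Reynolds number Re = ρVD/μ = 1260 · 3.76 · 0.08 / 0.422 = 898.1.
Re < 2300 → laminar flow, so f = 64/Re = 64/898.1 = 0.07126 (the turbulent correlation is not needed).
Darcy-Weisbach: ΔP = f(L/D)(ρV²/2) = 0.07126·(365/0.08)·(1260·3.76²/2) = 0.07126·4562·8907 = 2.896e+06 Pa.
Head loss h_f = ΔP/(ρg) = 2.896e+06/(1260·9.81) = 234 m.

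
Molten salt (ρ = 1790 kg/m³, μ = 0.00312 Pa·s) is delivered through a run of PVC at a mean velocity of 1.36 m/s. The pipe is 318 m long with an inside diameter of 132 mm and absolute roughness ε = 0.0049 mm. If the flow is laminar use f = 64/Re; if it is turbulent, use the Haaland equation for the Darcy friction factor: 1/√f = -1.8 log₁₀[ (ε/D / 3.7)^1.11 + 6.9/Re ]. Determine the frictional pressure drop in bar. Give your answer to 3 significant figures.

ΔP ≈ 0.713 bar

Reynolds number Re = ρVD/μ = 1790 · 1.36 · 0.132 / 0.00312 = 1.03e+05.
Re > 4000 → turbulent. Relative roughness ε/D = 4.9e-06/0.132 = 3.71e-05. Haaland: 1/√f = -1.8 log₁₀[(3.71e-05/3.7)^1.11 + 6.9/1.03e+05] = -1.8 log₁₀[2.83e-06 + 6.7e-05] = 7.481, so f = 0.01787.
Darcy-Weisbach: ΔP = f(L/D)(ρV²/2) = 0.01787·(318/0.132)·(1790·1.36²/2) = 0.01787·2409·1655 = 7.126e+04 Pa.
ΔP = 7.126e+04 Pa = 0.713 bar.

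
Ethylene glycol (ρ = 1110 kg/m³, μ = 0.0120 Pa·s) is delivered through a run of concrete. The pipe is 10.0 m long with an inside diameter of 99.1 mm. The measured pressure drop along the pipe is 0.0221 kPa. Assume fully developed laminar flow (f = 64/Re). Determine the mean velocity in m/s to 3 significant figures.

V ≈ 0.0565 m/s

For laminar flow, f = 64/Re with Re = ρVD/μ, so Darcy-Weisbach reduces to ΔP = 32μLV/D². Solving for V: V = ΔP·D²/(32μL) = 22.1·(0.0991)²/(32·0.012·10) = 0.05652 m/s.
Check: Re = ρVD/μ = 1110·0.05652·0.0991/0.012 = 518.1 < 2300, so the laminar assumption holds.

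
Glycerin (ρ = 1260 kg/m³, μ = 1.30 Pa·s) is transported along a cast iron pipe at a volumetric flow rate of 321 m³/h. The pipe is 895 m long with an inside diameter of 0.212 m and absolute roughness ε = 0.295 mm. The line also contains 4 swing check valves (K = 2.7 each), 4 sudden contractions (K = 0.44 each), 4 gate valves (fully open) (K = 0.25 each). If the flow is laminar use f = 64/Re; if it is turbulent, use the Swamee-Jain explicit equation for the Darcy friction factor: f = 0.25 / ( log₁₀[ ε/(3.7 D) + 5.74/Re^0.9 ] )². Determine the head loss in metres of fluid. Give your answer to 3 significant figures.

Q = 321 m³/h = 321/3600 = 0.08917 m³/s.
Cross-sectional area A = πD²/4 = π(0.212)²/4 = 0.0353 m²; mean velocity V = Q/A = 0.08917/0.0353 = 2.526 m/s.
Reynolds number Re = ρVD/μ = 1260 · 2.526 · 0.212 / 1.3 = 519.
Re < 2300 → laminar flow, so f = 64/Re = 64/519 = 0.1233 (the turbulent correlation is not needed).
Total minor-loss coefficient ΣK = 4·2.7 + 4·0.44 + 4·0.25 = 13.6.
ΔP = [f·L/D + ΣK]·(ρV²/2) = [0.1233·895/0.212 + 13.6]·(1260·2.526²/2) = [520.6 + 13.6]·4020 = 2.147e+06 Pa.
Head loss h_f = ΔP/(ρg) = 2.147e+06/(1260·9.81) = 174 m.

h_f ≈ 174 m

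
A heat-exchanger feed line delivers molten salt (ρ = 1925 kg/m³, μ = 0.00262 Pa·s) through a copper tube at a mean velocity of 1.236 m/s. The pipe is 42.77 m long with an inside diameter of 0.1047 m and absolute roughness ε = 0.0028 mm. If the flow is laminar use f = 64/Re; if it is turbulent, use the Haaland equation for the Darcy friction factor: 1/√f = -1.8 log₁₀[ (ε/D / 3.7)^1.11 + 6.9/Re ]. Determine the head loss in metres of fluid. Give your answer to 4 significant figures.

Reynolds number Re = ρVD/μ = 1925 · 1.236 · 0.1047 / 0.00262 = 9.508e+04.
Re > 4000 → turbulent. Relative roughness ε/D = 2.8e-06/0.1047 = 2.67e-05. Haaland: 1/√f = -1.8 log₁₀[(2.67e-05/3.7)^1.11 + 6.9/9.508e+04] = -1.8 log₁₀[1.97e-06 + 7.26e-05] = 7.43, so f = 0.01812.
Darcy-Weisbach: ΔP = f(L/D)(ρV²/2) = 0.01812·(42.77/0.1047)·(1925·1.236²/2) = 0.01812·408.5·1470 = 1.088e+04 Pa.
Head loss h_f = ΔP/(ρg) = 1.088e+04/(1925·9.81) = 0.5762 m.

h_f ≈ 0.5762 m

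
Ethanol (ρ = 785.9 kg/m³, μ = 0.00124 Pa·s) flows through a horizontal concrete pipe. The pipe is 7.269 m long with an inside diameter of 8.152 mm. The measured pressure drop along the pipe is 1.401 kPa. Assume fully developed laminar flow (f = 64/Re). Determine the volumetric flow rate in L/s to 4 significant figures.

Q ≈ 0.01685 L/s

For laminar flow, f = 64/Re with Re = ρVD/μ, so Darcy-Weisbach reduces to ΔP = 32μLV/D². Solving for V: V = ΔP·D²/(32μL) = 1401·(0.008152)²/(32·0.00124·7.269) = 0.3228 m/s.
Check: Re = ρVD/μ = 785.9·0.3228·0.008152/0.00124 = 1668 < 2300, so the laminar assumption holds.
Q = V·A = 0.3228·(π/4·0.008152²) = 1.685e-05 m³/s = 0.01685 L/s.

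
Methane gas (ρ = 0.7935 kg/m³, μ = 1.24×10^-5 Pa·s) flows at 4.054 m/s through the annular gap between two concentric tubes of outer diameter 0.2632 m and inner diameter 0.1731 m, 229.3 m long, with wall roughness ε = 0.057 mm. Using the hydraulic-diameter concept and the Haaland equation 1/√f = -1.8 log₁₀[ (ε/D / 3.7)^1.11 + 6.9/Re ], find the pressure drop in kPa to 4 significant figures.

ΔP ≈ 0.4322 kPa

Hydraulic diameter D_h = 4A/P = D_o - D_i = 0.2632 - 0.1731 = 0.0901 m.
Re = ρVD_h/μ = 0.7935·4.054·0.0901/1.24e-05 = 2.337e+04.
ε/D_h = 5.7e-05/0.0901 = 0.000633; Haaland gives 1/√f = -1.8 log₁₀[6.59e-05+0.000295] = 6.196, so f = 0.02605.
ΔP = f(L/D_h)(ρV²/2) = 0.02605·229.3/0.0901·6.521 = 432.2 Pa.
ΔP = 0.4322 kPa.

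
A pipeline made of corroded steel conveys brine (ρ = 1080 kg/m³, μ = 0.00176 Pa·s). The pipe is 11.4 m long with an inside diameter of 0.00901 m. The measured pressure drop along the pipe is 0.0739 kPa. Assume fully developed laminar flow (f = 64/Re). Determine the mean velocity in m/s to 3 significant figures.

V ≈ 0.00934 m/s

For laminar flow, f = 64/Re with Re = ρVD/μ, so Darcy-Weisbach reduces to ΔP = 32μLV/D². Solving for V: V = ΔP·D²/(32μL) = 73.9·(0.00901)²/(32·0.00176·11.4) = 0.009344 m/s.
Check: Re = ρVD/μ = 1080·0.009344·0.00901/0.00176 = 51.66 < 2300, so the laminar assumption holds.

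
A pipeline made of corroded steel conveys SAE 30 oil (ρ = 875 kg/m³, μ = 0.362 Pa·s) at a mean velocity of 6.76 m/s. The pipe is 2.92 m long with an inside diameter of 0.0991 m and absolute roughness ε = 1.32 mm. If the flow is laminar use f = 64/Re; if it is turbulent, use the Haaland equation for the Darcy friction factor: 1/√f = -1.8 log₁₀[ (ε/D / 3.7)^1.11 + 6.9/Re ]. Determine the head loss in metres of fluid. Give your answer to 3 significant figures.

h_f ≈ 2.71 m

Reynolds number Re = ρVD/μ = 875 · 6.76 · 0.0991 / 0.362 = 1619.
Re < 2300 → laminar flow, so f = 64/Re = 64/1619 = 0.03952 (the turbulent correlation is not needed).
Darcy-Weisbach: ΔP = f(L/D)(ρV²/2) = 0.03952·(2.92/0.0991)·(875·6.76²/2) = 0.03952·29.47·1.999e+04 = 2.328e+04 Pa.
Head loss h_f = ΔP/(ρg) = 2.328e+04/(875·9.81) = 2.71 m.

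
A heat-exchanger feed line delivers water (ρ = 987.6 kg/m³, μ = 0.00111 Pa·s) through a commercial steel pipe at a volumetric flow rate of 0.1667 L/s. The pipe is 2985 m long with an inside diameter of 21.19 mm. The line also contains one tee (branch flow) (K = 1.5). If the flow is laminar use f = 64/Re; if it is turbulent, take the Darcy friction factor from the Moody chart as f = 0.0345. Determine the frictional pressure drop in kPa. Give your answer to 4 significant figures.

ΔP ≈ 536.4 kPa

Q = 0.1667 L/s = 0.1667/1000 = 0.0001667 m³/s.
Cross-sectional area A = πD²/4 = π(0.02119)²/4 = 0.0003527 m²; mean velocity V = Q/A = 0.0001667/0.0003527 = 0.4727 m/s.
Reynolds number Re = ρVD/μ = 987.6 · 0.4727 · 0.02119 / 0.00111 = 8912.
Re > 4000 → turbulent; use the Moody-chart value f = 0.0345.
Total minor-loss coefficient ΣK = 1·1.5 = 1.5.
ΔP = [f·L/D + ΣK]·(ρV²/2) = [0.0345·2985/0.02119 + 1.5]·(987.6·0.4727²/2) = [4860 + 1.5]·110.3 = 5.364e+05 Pa.
ΔP = 5.364e+05 Pa = 536.4 kPa.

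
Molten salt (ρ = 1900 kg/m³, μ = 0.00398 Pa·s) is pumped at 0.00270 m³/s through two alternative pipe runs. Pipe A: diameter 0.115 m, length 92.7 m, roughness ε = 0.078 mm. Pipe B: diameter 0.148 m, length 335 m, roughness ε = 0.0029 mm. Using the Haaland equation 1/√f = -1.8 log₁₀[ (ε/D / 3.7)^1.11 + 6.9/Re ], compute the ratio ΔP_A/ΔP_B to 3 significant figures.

ΔP_A/ΔP_B ≈ 0.947

Pipe A: V = Q/A = 0.0027/0.01039 = 0.2599 m/s; Re = 1.427e+04; ε/D = 0.000678; Haaland → f = 0.02911; ΔP_A = f(L/D)(ρV²/2) = 1506 Pa.
Pipe B: V = Q/A = 0.0027/0.0172 = 0.1569 m/s; Re = 1.109e+04; ε/D = 1.96e-05; Haaland → f = 0.03005; ΔP_B = f(L/D)(ρV²/2) = 1591 Pa.
ΔP_A/ΔP_B = 1506/1591 = 0.947.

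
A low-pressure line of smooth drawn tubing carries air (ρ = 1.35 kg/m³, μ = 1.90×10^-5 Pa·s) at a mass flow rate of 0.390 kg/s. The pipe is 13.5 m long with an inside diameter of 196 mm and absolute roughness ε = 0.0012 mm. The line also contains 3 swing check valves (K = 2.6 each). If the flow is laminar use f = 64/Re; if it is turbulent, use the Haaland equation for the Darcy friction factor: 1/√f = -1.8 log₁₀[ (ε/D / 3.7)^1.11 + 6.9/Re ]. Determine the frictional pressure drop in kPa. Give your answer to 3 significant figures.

A = πD²/4 = π(0.196)²/4 = 0.03017 m²; mean velocity V = ṁ/(ρA) = 0.39/(1.35 · 0.03017) = 9.575 m/s.
Reynolds number Re = ρVD/μ = 1.35 · 9.575 · 0.196 / 1.9e-05 = 1.333e+05.
Re > 4000 → turbulent. Relative roughness ε/D = 1.2e-06/0.196 = 6.12e-06. Haaland: 1/√f = -1.8 log₁₀[(6.12e-06/3.7)^1.11 + 6.9/1.333e+05] = -1.8 log₁₀[3.83e-07 + 5.17e-05] = 7.709, so f = 0.01683.
Total minor-loss coefficient ΣK = 3·2.6 = 7.8.
ΔP = [f·L/D + ΣK]·(ρV²/2) = [0.01683·13.5/0.196 + 7.8]·(1.35·9.575²/2) = [1.159 + 7.8]·61.88 = 554.4 Pa.
ΔP = 554.4 Pa = 0.554 kPa.

ΔP ≈ 0.554 kPa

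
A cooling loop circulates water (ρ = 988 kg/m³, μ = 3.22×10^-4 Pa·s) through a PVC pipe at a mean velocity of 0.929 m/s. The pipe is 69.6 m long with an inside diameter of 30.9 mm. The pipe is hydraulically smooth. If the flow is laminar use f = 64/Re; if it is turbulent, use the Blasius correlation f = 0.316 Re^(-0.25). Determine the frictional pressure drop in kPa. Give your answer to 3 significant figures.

Reynolds number Re = ρVD/μ = 988 · 0.929 · 0.0309 / 0.000322 = 8.808e+04.
Re > 4000 → turbulent. Smooth-pipe (Blasius): f = 0.316 Re^(-0.25) = 0.316/(8.808e+04)^0.25 = 0.01834.
Darcy-Weisbach: ΔP = f(L/D)(ρV²/2) = 0.01834·(69.6/0.0309)·(988·0.929²/2) = 0.01834·2252·426.3 = 1.761e+04 Pa.
ΔP = 1.761e+04 Pa = 17.6 kPa.

ΔP ≈ 17.6 kPa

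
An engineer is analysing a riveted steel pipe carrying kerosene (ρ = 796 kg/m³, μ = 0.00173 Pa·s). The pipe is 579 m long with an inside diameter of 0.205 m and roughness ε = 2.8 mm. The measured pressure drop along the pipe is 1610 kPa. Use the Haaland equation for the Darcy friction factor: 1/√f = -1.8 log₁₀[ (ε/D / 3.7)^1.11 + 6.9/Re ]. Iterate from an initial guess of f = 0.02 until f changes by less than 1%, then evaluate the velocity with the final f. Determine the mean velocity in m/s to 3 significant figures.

Rearranging Darcy-Weisbach: V = √(2·ΔP·D/(f·L·ρ)). With ε/D = 0.0028/0.205 = 0.0137, iterate starting from f = 0.02:
  f = 0.02 → V = √(2·1.61e+06·0.205/(0.02·579·796)) = 8.462 m/s; Re = ρVD/μ = 7.982e+05; f → 0.04238
  f = 0.04238 → V = 5.813 m/s; Re = 5.483e+05; f → 0.04241
Converged (Δf/f < 1%). With the final f = 0.04241: V = √(2·1.61e+06·0.205/(0.04241·579·796)) = 5.811 m/s.

V ≈ 5.81 m/s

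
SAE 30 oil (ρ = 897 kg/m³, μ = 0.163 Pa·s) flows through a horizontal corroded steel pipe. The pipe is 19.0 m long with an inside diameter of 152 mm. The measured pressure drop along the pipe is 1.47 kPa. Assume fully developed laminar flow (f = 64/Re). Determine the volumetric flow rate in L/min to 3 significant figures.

Q ≈ 373 L/min

For laminar flow, f = 64/Re with Re = ρVD/μ, so Darcy-Weisbach reduces to ΔP = 32μLV/D². Solving for V: V = ΔP·D²/(32μL) = 1470·(0.152)²/(32·0.163·19) = 0.3427 m/s.
Check: Re = ρVD/μ = 897·0.3427·0.152/0.163 = 286.7 < 2300, so the laminar assumption holds.
Q = V·A = 0.3427·(π/4·0.152²) = 0.006219 m³/s = 373 L/min.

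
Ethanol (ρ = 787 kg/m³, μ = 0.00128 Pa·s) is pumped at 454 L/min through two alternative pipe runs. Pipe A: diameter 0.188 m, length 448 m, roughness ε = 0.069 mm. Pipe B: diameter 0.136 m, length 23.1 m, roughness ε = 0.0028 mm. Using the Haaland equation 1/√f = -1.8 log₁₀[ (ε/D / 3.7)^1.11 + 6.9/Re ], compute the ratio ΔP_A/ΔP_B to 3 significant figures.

Pipe A: V = Q/A = 0.007567/0.02776 = 0.2726 m/s; Re = 3.151e+04; ε/D = 0.000367; Haaland → f = 0.0239; ΔP_A = f(L/D)(ρV²/2) = 1665 Pa.
Pipe B: V = Q/A = 0.007567/0.01453 = 0.5209 m/s; Re = 4.356e+04; ε/D = 2.06e-05; Haaland → f = 0.02142; ΔP_B = f(L/D)(ρV²/2) = 388.4 Pa.
ΔP_A/ΔP_B = 1665/388.4 = 4.29.

ΔP_A/ΔP_B ≈ 4.29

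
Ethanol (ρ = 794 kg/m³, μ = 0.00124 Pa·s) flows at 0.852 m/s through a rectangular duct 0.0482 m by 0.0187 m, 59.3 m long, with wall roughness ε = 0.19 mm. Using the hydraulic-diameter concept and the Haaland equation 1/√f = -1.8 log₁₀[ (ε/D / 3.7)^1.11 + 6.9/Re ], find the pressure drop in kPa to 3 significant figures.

ΔP ≈ 24.2 kPa

Hydraulic diameter D_h = 4A/P = 4·(0.0482·0.0187)/(2·(0.0482+0.0187)) = 0.003605/0.1338 = 0.02695 m.
Re = ρVD_h/μ = 794·0.852·0.02695/0.00124 = 1.47e+04.
ε/D_h = 0.00019/0.02695 = 0.00705; Haaland gives 1/√f = -1.8 log₁₀[0.000957+0.000469] = 5.122, so f = 0.03811.
ΔP = f(L/D_h)(ρV²/2) = 0.03811·59.3/0.02695·288.2 = 2.417e+04 Pa.
ΔP = 24.2 kPa.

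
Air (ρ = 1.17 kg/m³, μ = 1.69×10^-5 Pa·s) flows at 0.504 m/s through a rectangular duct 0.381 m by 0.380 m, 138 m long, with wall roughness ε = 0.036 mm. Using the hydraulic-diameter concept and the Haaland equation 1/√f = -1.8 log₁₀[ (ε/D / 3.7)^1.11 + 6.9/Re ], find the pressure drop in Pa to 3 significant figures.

Hydraulic diameter D_h = 4A/P = 4·(0.381·0.38)/(2·(0.381+0.38)) = 0.5791/1.522 = 0.3805 m.
Re = ρVD_h/μ = 1.17·0.504·0.3805/1.69e-05 = 1.328e+04.
ε/D_h = 3.6e-05/0.3805 = 9.46e-05; Haaland gives 1/√f = -1.8 log₁₀[7.99e-06+0.00052] = 5.9, so f = 0.02873.
ΔP = f(L/D_h)(ρV²/2) = 0.02873·138/0.3805·0.1486 = 1.548 Pa.

ΔP ≈ 1.55 Pa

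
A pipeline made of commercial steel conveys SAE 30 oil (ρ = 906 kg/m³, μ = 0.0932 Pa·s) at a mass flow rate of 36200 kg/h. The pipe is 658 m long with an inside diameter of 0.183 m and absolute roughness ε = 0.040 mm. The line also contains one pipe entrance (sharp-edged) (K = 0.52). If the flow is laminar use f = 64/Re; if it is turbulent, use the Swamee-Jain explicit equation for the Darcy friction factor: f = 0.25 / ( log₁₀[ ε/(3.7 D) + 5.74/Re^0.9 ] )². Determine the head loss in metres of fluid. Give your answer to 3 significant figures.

ṁ = 36200 kg/h = 36200/3600 = 10.06 kg/s.
A = πD²/4 = π(0.183)²/4 = 0.0263 m²; mean velocity V = ṁ/(ρA) = 10.06/(906 · 0.0263) = 0.422 m/s.
Reynolds number Re = ρVD/μ = 906 · 0.422 · 0.183 / 0.0932 = 750.7.
Re < 2300 → laminar flow, so f = 64/Re = 64/750.7 = 0.08526 (the turbulent correlation is not needed).
Total minor-loss coefficient ΣK = 1·0.52 = 0.52.
ΔP = [f·L/D + ΣK]·(ρV²/2) = [0.08526·658/0.183 + 0.52]·(906·0.422²/2) = [306.6 + 0.52]·80.66 = 2.477e+04 Pa.
Head loss h_f = ΔP/(ρg) = 2.477e+04/(906·9.81) = 2.79 m.

h_f ≈ 2.79 m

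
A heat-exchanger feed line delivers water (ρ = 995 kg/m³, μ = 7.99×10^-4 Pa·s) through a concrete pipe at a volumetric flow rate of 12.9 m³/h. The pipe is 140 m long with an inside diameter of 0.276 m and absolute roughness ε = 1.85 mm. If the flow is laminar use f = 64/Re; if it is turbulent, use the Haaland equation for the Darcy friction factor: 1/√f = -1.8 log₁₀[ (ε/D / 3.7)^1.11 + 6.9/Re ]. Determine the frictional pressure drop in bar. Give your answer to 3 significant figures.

ΔP ≈ 3.31×10^-4 bar

Q = 12.9 m³/h = 12.9/3600 = 0.003583 m³/s.
Cross-sectional area A = πD²/4 = π(0.276)²/4 = 0.05983 m²; mean velocity V = Q/A = 0.003583/0.05983 = 0.05989 m/s.
Reynolds number Re = ρVD/μ = 995 · 0.05989 · 0.276 / 0.000799 = 2.059e+04.
Re > 4000 → turbulent. Relative roughness ε/D = 0.00185/0.276 = 0.0067. Haaland: 1/√f = -1.8 log₁₀[(0.0067/3.7)^1.11 + 6.9/2.059e+04] = -1.8 log₁₀[0.000905 + 0.000335] = 5.232, so f = 0.03653.
Darcy-Weisbach: ΔP = f(L/D)(ρV²/2) = 0.03653·(140/0.276)·(995·0.05989²/2) = 0.03653·507.2·1.785 = 33.07 Pa.
ΔP = 33.07 Pa = 3.31×10^-4 bar.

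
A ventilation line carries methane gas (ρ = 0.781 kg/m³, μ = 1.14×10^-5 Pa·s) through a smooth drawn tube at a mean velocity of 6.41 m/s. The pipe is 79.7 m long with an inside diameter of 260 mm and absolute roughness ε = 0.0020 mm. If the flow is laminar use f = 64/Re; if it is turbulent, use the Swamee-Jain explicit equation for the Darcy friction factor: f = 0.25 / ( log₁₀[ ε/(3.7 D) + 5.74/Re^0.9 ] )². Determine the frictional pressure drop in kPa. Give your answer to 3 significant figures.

Reynolds number Re = ρVD/μ = 0.781 · 6.41 · 0.26 / 1.14e-05 = 1.142e+05.
Re > 4000 → turbulent. Relative roughness ε/D = 2e-06/0.26 = 7.69e-06. Swamee-Jain: f = 0.25/(log₁₀[7.69e-06/3.7 + 5.74/1.142e+05^0.9])² = 0.25/(log₁₀[2.08e-06 + 0.000161])² = 0.25/(-3.787)² = 0.01743.
Darcy-Weisbach: ΔP = f(L/D)(ρV²/2) = 0.01743·(79.7/0.26)·(0.781·6.41²/2) = 0.01743·306.5·16.04 = 85.72 Pa.
ΔP = 85.72 Pa = 0.0857 kPa.

ΔP ≈ 0.0857 kPa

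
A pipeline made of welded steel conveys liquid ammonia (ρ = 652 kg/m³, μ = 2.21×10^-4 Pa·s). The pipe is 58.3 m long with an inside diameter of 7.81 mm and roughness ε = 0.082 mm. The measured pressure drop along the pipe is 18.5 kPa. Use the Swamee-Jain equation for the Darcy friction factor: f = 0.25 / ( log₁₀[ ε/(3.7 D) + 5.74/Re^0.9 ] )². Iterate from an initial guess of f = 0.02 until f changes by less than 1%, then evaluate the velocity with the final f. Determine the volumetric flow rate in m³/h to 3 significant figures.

Rearranging Darcy-Weisbach: V = √(2·ΔP·D/(f·L·ρ)). With ε/D = 8.2e-05/0.00781 = 0.0105, iterate starting from f = 0.02:
  f = 0.02 → V = √(2·1.85e+04·0.00781/(0.02·58.3·652)) = 0.6165 m/s; Re = ρVD/μ = 1.421e+04; f → 0.04304
  f = 0.04304 → V = 0.4203 m/s; Re = 9684; f → 0.04472
  f = 0.04472 → V = 0.4123 m/s; Re = 9500; f → 0.04482
Converged (Δf/f < 1%). With the final f = 0.04482: V = √(2·1.85e+04·0.00781/(0.04482·58.3·652)) = 0.4118 m/s.
Q = V·A = 0.4118·(π/4·0.00781²) = 1.973e-05 m³/s = 0.0710 m³/h.

Q ≈ 0.0710 m³/h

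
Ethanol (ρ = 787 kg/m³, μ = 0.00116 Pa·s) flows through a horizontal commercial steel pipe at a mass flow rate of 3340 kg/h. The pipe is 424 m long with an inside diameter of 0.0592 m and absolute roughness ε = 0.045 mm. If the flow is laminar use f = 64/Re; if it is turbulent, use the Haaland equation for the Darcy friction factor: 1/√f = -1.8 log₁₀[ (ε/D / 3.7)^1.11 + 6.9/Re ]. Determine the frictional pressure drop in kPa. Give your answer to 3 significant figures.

ΔP ≈ 14.5 kPa

ṁ = 3340 kg/h = 3340/3600 = 0.9278 kg/s.
A = πD²/4 = π(0.0592)²/4 = 0.002753 m²; mean velocity V = ṁ/(ρA) = 0.9278/(787 · 0.002753) = 0.4283 m/s.
Reynolds number Re = ρVD/μ = 787 · 0.4283 · 0.0592 / 0.00116 = 1.72e+04.
Re > 4000 → turbulent. Relative roughness ε/D = 4.5e-05/0.0592 = 0.00076. Haaland: 1/√f = -1.8 log₁₀[(0.00076/3.7)^1.11 + 6.9/1.72e+04] = -1.8 log₁₀[8.07e-05 + 0.000401] = 5.971, so f = 0.02805.
Darcy-Weisbach: ΔP = f(L/D)(ρV²/2) = 0.02805·(424/0.0592)·(787·0.4283²/2) = 0.02805·7162·72.18 = 1.45e+04 Pa.
ΔP = 1.45e+04 Pa = 14.5 kPa.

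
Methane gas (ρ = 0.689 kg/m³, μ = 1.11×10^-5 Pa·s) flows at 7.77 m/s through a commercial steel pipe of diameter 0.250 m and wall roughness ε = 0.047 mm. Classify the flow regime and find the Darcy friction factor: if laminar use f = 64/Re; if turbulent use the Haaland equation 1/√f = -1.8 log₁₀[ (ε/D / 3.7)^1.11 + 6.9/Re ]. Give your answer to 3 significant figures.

Re = ρVD/μ = 0.689·7.77·0.25/1.11e-05 = 1.206e+05.
Re > 4000 → turbulent. ε/D = 4.7e-05/0.25 = 0.000188; Haaland: 1/√f = -1.8 log₁₀[1.71e-05 + 5.72e-05] = 7.432, so f = 0.01811.

f ≈ 0.0181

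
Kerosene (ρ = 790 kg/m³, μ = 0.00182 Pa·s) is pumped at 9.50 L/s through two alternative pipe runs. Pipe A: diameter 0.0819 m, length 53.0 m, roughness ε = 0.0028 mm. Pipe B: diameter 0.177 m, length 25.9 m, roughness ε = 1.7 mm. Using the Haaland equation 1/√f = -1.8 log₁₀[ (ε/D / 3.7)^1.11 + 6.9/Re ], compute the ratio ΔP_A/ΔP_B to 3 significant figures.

Pipe A: V = Q/A = 0.0095/0.005268 = 1.803 m/s; Re = 6.411e+04; ε/D = 3.42e-05; Haaland → f = 0.0197; ΔP_A = f(L/D)(ρV²/2) = 1.638e+04 Pa.
Pipe B: V = Q/A = 0.0095/0.02461 = 0.3861 m/s; Re = 2.966e+04; ε/D = 0.0096; Haaland → f = 0.03934; ΔP_B = f(L/D)(ρV²/2) = 338.9 Pa.
ΔP_A/ΔP_B = 1.638e+04/338.9 = 48.3.

ΔP_A/ΔP_B ≈ 48.3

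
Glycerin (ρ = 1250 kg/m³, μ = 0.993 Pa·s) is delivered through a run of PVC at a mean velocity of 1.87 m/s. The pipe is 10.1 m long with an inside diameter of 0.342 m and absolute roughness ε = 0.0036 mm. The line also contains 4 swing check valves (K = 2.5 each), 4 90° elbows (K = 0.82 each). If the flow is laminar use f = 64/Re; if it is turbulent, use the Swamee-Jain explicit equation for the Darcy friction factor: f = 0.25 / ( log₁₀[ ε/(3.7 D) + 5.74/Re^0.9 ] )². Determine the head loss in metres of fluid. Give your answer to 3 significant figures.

h_f ≈ 2.79 m

Reynolds number Re = ρVD/μ = 1250 · 1.87 · 0.342 / 0.993 = 805.1.
Re < 2300 → laminar flow, so f = 64/Re = 64/805.1 = 0.0795 (the turbulent correlation is not needed).
Total minor-loss coefficient ΣK = 4·2.5 + 4·0.82 = 13.3.
ΔP = [f·L/D + ΣK]·(ρV²/2) = [0.0795·10.1/0.342 + 13.3]·(1250·1.87²/2) = [2.348 + 13.3]·2186 = 3.416e+04 Pa.
Head loss h_f = ΔP/(ρg) = 3.416e+04/(1250·9.81) = 2.79 m.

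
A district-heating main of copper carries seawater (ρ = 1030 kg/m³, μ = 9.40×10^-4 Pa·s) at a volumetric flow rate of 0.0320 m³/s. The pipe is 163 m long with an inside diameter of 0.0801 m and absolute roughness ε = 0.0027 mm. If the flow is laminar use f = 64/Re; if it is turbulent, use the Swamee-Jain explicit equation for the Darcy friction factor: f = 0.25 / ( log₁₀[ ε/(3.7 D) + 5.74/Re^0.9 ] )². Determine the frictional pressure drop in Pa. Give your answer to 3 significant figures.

Cross-sectional area A = πD²/4 = π(0.0801)²/4 = 0.005039 m²; mean velocity V = Q/A = 0.032/0.005039 = 6.35 m/s.
Reynolds number Re = ρVD/μ = 1030 · 6.35 · 0.0801 / 0.00094 = 5.574e+05.
Re > 4000 → turbulent. Relative roughness ε/D = 2.7e-06/0.0801 = 3.37e-05. Swamee-Jain: f = 0.25/(log₁₀[3.37e-05/3.7 + 5.74/5.574e+05^0.9])² = 0.25/(log₁₀[9.11e-06 + 3.87e-05])² = 0.25/(-4.321)² = 0.01339.
Darcy-Weisbach: ΔP = f(L/D)(ρV²/2) = 0.01339·(163/0.0801)·(1030·6.35²/2) = 0.01339·2035·2.077e+04 = 5.659e+05 Pa.

ΔP ≈ 566000 Pa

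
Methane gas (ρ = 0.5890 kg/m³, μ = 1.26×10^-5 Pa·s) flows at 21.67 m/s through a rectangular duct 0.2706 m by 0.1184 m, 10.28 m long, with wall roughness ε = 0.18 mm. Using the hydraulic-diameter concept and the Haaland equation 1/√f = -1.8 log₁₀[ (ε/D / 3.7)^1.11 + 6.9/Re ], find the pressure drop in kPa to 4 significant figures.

ΔP ≈ 0.1854 kPa

Hydraulic diameter D_h = 4A/P = 4·(0.2706·0.1184)/(2·(0.2706+0.1184)) = 0.1282/0.778 = 0.1647 m.
Re = ρVD_h/μ = 0.589·21.67·0.1647/1.26e-05 = 1.669e+05.
ε/D_h = 0.00018/0.1647 = 0.00109; Haaland gives 1/√f = -1.8 log₁₀[0.000121+4.14e-05] = 6.822, so f = 0.02149.
ΔP = f(L/D_h)(ρV²/2) = 0.02149·10.28/0.1647·138.3 = 185.4 Pa.
ΔP = 0.1854 kPa.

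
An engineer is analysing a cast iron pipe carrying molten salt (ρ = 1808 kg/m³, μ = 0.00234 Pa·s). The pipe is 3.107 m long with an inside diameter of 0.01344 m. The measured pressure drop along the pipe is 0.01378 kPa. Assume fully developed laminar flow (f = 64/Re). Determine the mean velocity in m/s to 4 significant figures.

V ≈ 0.01070 m/s

For laminar flow, f = 64/Re with Re = ρVD/μ, so Darcy-Weisbach reduces to ΔP = 32μLV/D². Solving for V: V = ΔP·D²/(32μL) = 13.78·(0.01344)²/(32·0.00234·3.107) = 0.0107 m/s.
Check: Re = ρVD/μ = 1808·0.0107·0.01344/0.00234 = 111.1 < 2300, so the laminar assumption holds.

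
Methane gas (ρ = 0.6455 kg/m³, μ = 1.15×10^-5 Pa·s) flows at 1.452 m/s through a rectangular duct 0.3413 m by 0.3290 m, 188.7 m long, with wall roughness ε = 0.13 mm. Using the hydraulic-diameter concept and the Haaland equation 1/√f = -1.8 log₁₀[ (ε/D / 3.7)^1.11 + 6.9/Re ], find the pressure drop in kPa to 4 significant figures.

ΔP ≈ 0.009460 kPa

Hydraulic diameter D_h = 4A/P = 4·(0.3413·0.329)/(2·(0.3413+0.329)) = 0.4492/1.341 = 0.335 m.
Re = ρVD_h/μ = 0.6455·1.452·0.335/1.15e-05 = 2.731e+04.
ε/D_h = 0.00013/0.335 = 0.000388; Haaland gives 1/√f = -1.8 log₁₀[3.83e-05+0.000253] = 6.365, so f = 0.02468.
ΔP = f(L/D_h)(ρV²/2) = 0.02468·188.7/0.335·0.6805 = 9.46 Pa.
ΔP = 0.009460 kPa.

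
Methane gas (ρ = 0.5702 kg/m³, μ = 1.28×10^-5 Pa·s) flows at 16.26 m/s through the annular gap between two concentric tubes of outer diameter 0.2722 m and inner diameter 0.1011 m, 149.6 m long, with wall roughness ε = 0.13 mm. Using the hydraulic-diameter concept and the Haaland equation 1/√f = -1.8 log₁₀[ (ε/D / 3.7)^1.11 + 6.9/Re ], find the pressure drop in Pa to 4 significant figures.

Hydraulic diameter D_h = 4A/P = D_o - D_i = 0.2722 - 0.1011 = 0.1711 m.
Re = ρVD_h/μ = 0.5702·16.26·0.1711/1.28e-05 = 1.239e+05.
ε/D_h = 0.00013/0.1711 = 0.00076; Haaland gives 1/√f = -1.8 log₁₀[8.07e-05+5.57e-05] = 6.957, so f = 0.02066.
ΔP = f(L/D_h)(ρV²/2) = 0.02066·149.6/0.1711·75.38 = 1361 Pa.

ΔP ≈ 1361 Pa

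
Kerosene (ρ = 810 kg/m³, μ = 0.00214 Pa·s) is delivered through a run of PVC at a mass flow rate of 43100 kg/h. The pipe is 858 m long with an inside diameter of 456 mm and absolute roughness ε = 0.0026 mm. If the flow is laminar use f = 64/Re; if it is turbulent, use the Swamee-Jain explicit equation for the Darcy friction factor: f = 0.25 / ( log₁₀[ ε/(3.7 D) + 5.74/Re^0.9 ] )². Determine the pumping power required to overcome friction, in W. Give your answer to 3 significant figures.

ṁ = 43100 kg/h = 43100/3600 = 11.97 kg/s.
A = πD²/4 = π(0.456)²/4 = 0.1633 m²; mean velocity V = ṁ/(ρA) = 11.97/(810 · 0.1633) = 0.0905 m/s.
Reynolds number Re = ρVD/μ = 810 · 0.0905 · 0.456 / 0.00214 = 1.562e+04.
Re > 4000 → turbulent. Relative roughness ε/D = 2.6e-06/0.456 = 5.7e-06. Swamee-Jain: f = 0.25/(log₁₀[5.7e-06/3.7 + 5.74/1.562e+04^0.9])² = 0.25/(log₁₀[1.54e-06 + 0.000965])² = 0.25/(-3.015)² = 0.02751.
Darcy-Weisbach: ΔP = f(L/D)(ρV²/2) = 0.02751·(858/0.456)·(810·0.0905²/2) = 0.02751·1882·3.317 = 171.7 Pa.
Q = ṁ/ρ = 11.97/810 = 0.01478 m³/s.
Pumping power P = QΔP = 0.01478·171.7 = 2.538 W = 2.54 W.

P ≈ 2.54 W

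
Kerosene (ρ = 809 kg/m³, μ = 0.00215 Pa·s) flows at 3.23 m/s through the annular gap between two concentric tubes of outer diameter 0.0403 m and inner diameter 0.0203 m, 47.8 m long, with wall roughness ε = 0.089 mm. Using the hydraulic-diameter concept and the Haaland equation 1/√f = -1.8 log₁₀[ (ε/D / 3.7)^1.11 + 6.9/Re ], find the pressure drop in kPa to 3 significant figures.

Hydraulic diameter D_h = 4A/P = D_o - D_i = 0.0403 - 0.0203 = 0.02 m.
Re = ρVD_h/μ = 809·3.23·0.02/0.00215 = 2.431e+04.
ε/D_h = 8.9e-05/0.02 = 0.00445; Haaland gives 1/√f = -1.8 log₁₀[0.000574+0.000284] = 5.52, so f = 0.03282.
ΔP = f(L/D_h)(ρV²/2) = 0.03282·47.8/0.02·4220 = 3.31e+05 Pa.
ΔP = 331 kPa.

ΔP ≈ 331 kPa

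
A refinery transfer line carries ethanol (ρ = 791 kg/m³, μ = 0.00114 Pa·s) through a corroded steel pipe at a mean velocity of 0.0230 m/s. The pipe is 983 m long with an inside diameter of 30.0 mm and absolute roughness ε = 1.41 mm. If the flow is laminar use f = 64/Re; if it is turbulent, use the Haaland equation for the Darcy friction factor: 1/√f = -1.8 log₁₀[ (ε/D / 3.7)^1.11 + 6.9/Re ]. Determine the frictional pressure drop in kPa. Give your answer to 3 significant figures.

ΔP ≈ 0.916 kPa

Reynolds number Re = ρVD/μ = 791 · 0.023 · 0.03 / 0.00114 = 478.8.
Re < 2300 → laminar flow, so f = 64/Re = 64/478.8 = 0.1337 (the turbulent correlation is not needed).
Darcy-Weisbach: ΔP = f(L/D)(ρV²/2) = 0.1337·(983/0.03)·(791·0.023²/2) = 0.1337·3.277e+04·0.2092 = 916.4 Pa.
ΔP = 916.4 Pa = 0.916 kPa.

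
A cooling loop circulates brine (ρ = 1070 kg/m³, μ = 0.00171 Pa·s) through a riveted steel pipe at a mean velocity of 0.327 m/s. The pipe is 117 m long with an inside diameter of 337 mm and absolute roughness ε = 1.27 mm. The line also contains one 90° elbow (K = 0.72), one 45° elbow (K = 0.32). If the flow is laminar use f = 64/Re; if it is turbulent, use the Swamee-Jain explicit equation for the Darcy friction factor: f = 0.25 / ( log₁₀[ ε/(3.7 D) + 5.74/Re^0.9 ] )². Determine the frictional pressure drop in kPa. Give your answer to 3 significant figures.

ΔP ≈ 0.652 kPa

Reynolds number Re = ρVD/μ = 1070 · 0.327 · 0.337 / 0.00171 = 6.895e+04.
Re > 4000 → turbulent. Relative roughness ε/D = 0.00127/0.337 = 0.00377. Swamee-Jain: f = 0.25/(log₁₀[0.00377/3.7 + 5.74/6.895e+04^0.9])² = 0.25/(log₁₀[0.00102 + 0.000254])² = 0.25/(-2.895)² = 0.02982.
Total minor-loss coefficient ΣK = 1·0.72 + 1·0.32 = 1.04.
ΔP = [f·L/D + ΣK]·(ρV²/2) = [0.02982·117/0.337 + 1.04]·(1070·0.327²/2) = [10.35 + 1.04]·57.21 = 651.8 Pa.
ΔP = 651.8 Pa = 0.652 kPa.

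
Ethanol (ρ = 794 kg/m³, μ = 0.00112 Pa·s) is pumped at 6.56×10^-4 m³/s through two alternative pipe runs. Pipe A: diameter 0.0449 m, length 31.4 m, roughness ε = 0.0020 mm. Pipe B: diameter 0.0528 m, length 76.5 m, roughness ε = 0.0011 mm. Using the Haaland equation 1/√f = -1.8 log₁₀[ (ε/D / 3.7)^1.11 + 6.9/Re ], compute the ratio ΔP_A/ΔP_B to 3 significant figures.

ΔP_A/ΔP_B ≈ 0.885

Pipe A: V = Q/A = 0.000656/0.001583 = 0.4143 m/s; Re = 1.319e+04; ε/D = 4.45e-05; Haaland → f = 0.02872; ΔP_A = f(L/D)(ρV²/2) = 1368 Pa.
Pipe B: V = Q/A = 0.000656/0.00219 = 0.2996 m/s; Re = 1.121e+04; ε/D = 2.08e-05; Haaland → f = 0.02996; ΔP_B = f(L/D)(ρV²/2) = 1547 Pa.
ΔP_A/ΔP_B = 1368/1547 = 0.885.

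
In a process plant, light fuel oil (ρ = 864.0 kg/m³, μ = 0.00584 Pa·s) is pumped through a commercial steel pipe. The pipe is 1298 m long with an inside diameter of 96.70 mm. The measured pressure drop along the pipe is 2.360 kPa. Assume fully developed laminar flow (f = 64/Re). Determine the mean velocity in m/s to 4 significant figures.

For laminar flow, f = 64/Re with Re = ρVD/μ, so Darcy-Weisbach reduces to ΔP = 32μLV/D². Solving for V: V = ΔP·D²/(32μL) = 2360·(0.0967)²/(32·0.00584·1298) = 0.09098 m/s.
Check: Re = ρVD/μ = 864·0.09098·0.0967/0.00584 = 1302 < 2300, so the laminar assumption holds.

V ≈ 0.09098 m/s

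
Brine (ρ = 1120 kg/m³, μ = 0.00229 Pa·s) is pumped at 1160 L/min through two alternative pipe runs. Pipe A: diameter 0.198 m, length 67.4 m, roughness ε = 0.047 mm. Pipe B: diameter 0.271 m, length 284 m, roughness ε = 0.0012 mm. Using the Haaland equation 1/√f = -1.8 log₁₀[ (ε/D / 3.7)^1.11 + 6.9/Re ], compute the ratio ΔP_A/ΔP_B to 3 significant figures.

Pipe A: V = Q/A = 0.01933/0.03079 = 0.6279 m/s; Re = 6.08e+04; ε/D = 0.000237; Haaland → f = 0.02063; ΔP_A = f(L/D)(ρV²/2) = 1551 Pa.
Pipe B: V = Q/A = 0.01933/0.05768 = 0.3352 m/s; Re = 4.443e+04; ε/D = 4.43e-06; Haaland → f = 0.02128; ΔP_B = f(L/D)(ρV²/2) = 1403 Pa.
ΔP_A/ΔP_B = 1551/1403 = 1.11.

ΔP_A/ΔP_B ≈ 1.11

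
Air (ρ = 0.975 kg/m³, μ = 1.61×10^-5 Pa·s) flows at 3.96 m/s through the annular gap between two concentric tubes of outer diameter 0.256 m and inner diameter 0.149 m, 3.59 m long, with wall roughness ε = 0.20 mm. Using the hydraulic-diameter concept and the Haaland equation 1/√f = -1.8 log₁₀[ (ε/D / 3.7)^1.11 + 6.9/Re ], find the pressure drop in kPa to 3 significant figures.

Hydraulic diameter D_h = 4A/P = D_o - D_i = 0.256 - 0.149 = 0.107 m.
Re = ρVD_h/μ = 0.975·3.96·0.107/1.61e-05 = 2.566e+04.
ε/D_h = 0.0002/0.107 = 0.00187; Haaland gives 1/√f = -1.8 log₁₀[0.000219+0.000269] = 5.961, so f = 0.02815.
ΔP = f(L/D_h)(ρV²/2) = 0.02815·3.59/0.107·7.645 = 7.219 Pa.
ΔP = 0.00722 kPa.

ΔP ≈ 0.00722 kPa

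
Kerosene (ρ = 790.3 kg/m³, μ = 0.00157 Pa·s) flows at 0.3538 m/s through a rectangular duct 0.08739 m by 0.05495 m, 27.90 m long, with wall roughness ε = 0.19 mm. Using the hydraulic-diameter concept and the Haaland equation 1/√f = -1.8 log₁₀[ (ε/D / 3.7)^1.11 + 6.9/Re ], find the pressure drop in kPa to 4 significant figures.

ΔP ≈ 0.6847 kPa

Hydraulic diameter D_h = 4A/P = 4·(0.08739·0.05495)/(2·(0.08739+0.05495)) = 0.01921/0.2847 = 0.06747 m.
Re = ρVD_h/μ = 790.3·0.3538·0.06747/0.00157 = 1.202e+04.
ε/D_h = 0.00019/0.06747 = 0.00282; Haaland gives 1/√f = -1.8 log₁₀[0.000345+0.000574] = 5.465, so f = 0.03348.
ΔP = f(L/D_h)(ρV²/2) = 0.03348·27.9/0.06747·49.46 = 684.7 Pa.
ΔP = 0.6847 kPa.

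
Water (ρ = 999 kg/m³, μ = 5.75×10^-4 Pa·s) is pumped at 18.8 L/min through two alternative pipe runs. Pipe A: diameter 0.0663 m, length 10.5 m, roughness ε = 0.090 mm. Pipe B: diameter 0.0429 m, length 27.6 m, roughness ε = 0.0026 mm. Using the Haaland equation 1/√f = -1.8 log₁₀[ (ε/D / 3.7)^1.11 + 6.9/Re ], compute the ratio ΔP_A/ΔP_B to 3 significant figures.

ΔP_A/ΔP_B ≈ 0.0512

Pipe A: V = Q/A = 0.0003133/0.003452 = 0.09076 m/s; Re = 1.045e+04; ε/D = 0.00136; Haaland → f = 0.03233; ΔP_A = f(L/D)(ρV²/2) = 21.07 Pa.
Pipe B: V = Q/A = 0.0003133/0.001445 = 0.2168 m/s; Re = 1.616e+04; ε/D = 6.06e-05; Haaland → f = 0.02726; ΔP_B = f(L/D)(ρV²/2) = 411.7 Pa.
ΔP_A/ΔP_B = 21.07/411.7 = 0.0512.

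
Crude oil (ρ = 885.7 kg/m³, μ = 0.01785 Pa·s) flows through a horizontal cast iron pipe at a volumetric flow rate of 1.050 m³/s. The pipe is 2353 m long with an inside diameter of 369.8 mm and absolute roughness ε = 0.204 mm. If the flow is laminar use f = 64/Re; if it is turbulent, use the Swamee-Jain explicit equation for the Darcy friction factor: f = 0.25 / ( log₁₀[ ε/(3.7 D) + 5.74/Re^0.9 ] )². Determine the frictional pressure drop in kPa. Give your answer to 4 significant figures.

Cross-sectional area A = πD²/4 = π(0.3698)²/4 = 0.1074 m²; mean velocity V = Q/A = 1.05/0.1074 = 9.776 m/s.
Reynolds number Re = ρVD/μ = 885.7 · 9.776 · 0.3698 / 0.0179 = 1.794e+05.
Re > 4000 → turbulent. Relative roughness ε/D = 0.000204/0.3698 = 0.000552. Swamee-Jain: f = 0.25/(log₁₀[0.000552/3.7 + 5.74/1.794e+05^0.9])² = 0.25/(log₁₀[0.000149 + 0.000107])² = 0.25/(-3.591)² = 0.01939.
Darcy-Weisbach: ΔP = f(L/D)(ρV²/2) = 0.01939·(2353/0.3698)·(885.7·9.776²/2) = 0.01939·6363·4.232e+04 = 5.221e+06 Pa.
ΔP = 5.221e+06 Pa = 5221 kPa.

ΔP ≈ 5221 kPa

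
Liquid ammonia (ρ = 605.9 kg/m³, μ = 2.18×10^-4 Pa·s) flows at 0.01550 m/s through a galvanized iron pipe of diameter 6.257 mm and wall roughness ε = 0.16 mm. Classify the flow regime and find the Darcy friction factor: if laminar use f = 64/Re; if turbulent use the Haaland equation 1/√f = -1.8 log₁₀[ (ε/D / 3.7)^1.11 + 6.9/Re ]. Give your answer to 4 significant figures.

f ≈ 0.2374

Re = ρVD/μ = 605.9·0.0155·0.006257/0.000218 = 269.6.
Re < 2300 → laminar, so f = 64/Re = 0.2374 (roughness is irrelevant in laminar flow).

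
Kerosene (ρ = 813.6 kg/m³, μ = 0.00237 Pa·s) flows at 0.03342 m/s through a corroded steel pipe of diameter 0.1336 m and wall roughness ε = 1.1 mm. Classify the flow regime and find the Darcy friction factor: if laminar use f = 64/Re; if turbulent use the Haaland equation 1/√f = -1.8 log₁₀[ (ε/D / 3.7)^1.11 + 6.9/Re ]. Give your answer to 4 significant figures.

f ≈ 0.04175

Re = ρVD/μ = 813.6·0.03342·0.1336/0.00237 = 1533.
Re < 2300 → laminar, so f = 64/Re = 0.04175 (roughness is irrelevant in laminar flow).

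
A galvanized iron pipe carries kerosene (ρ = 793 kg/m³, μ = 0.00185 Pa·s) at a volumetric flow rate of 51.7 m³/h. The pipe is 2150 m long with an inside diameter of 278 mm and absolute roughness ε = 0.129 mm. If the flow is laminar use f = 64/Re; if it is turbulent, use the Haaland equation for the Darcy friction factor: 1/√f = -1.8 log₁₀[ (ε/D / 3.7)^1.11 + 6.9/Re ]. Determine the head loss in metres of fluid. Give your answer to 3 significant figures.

h_f ≈ 0.545 m

Q = 51.7 m³/h = 51.7/3600 = 0.01436 m³/s.
Cross-sectional area A = πD²/4 = π(0.278)²/4 = 0.0607 m²; mean velocity V = Q/A = 0.01436/0.0607 = 0.2366 m/s.
Reynolds number Re = ρVD/μ = 793 · 0.2366 · 0.278 / 0.00185 = 2.819e+04.
Re > 4000 → turbulent. Relative roughness ε/D = 0.000129/0.278 = 0.000464. Haaland: 1/√f = -1.8 log₁₀[(0.000464/3.7)^1.11 + 6.9/2.819e+04] = -1.8 log₁₀[4.67e-05 + 0.000245] = 6.364, so f = 0.02469.
Darcy-Weisbach: ΔP = f(L/D)(ρV²/2) = 0.02469·(2150/0.278)·(793·0.2366²/2) = 0.02469·7734·22.2 = 4238 Pa.
Head loss h_f = ΔP/(ρg) = 4238/(793·9.81) = 0.545 m.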